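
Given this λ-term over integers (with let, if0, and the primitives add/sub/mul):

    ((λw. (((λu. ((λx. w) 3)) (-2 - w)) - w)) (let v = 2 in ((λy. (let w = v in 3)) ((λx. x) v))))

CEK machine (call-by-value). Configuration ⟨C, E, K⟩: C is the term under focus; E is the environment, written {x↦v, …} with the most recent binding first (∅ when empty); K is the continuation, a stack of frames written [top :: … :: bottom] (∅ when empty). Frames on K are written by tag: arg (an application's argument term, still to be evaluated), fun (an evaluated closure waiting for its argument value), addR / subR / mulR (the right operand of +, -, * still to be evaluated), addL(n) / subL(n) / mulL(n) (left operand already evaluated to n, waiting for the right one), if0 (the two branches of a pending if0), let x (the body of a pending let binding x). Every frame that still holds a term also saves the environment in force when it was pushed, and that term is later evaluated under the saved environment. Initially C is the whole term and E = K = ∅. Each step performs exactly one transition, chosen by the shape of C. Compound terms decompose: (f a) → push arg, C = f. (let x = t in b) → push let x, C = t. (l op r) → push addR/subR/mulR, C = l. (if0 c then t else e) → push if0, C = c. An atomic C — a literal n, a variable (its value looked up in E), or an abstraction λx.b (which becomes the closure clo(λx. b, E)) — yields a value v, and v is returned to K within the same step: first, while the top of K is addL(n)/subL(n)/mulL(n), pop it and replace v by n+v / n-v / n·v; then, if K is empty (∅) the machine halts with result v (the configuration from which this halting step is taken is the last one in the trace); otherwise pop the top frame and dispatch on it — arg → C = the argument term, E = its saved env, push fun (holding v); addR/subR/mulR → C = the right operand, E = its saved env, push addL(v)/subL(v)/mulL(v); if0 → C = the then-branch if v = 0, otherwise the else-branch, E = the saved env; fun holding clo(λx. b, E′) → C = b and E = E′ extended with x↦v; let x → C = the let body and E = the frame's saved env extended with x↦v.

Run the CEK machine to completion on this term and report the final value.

step 0: ⟨C=((λw. (((λu. ((λx. w) 3)) (-2 - w)) - w)) (let v = 2 in ((λy. (let w = v in 3)) ((λx. x) v)))); E=∅; K=∅⟩
step 1: ⟨C=(λw. (((λu. ((λx. w) 3)) (-2 - w)) - w)); E=∅; K=[arg]⟩
step 2: ⟨C=(let v = 2 in ((λy. (let w = v in 3)) ((λx. x) v))); E=∅; K=[fun]⟩
step 3: ⟨C=2; E=∅; K=[let v :: fun]⟩
step 4: ⟨C=((λy. (let w = v in 3)) ((λx. x) v)); E={v↦2}; K=[fun]⟩
step 5: ⟨C=(λy. (let w = v in 3)); E={v↦2}; K=[arg :: fun]⟩
step 6: ⟨C=((λx. x) v); E={v↦2}; K=[fun :: fun]⟩
step 7: ⟨C=(λx. x); E={v↦2}; K=[arg :: fun :: fun]⟩
step 8: ⟨C=v; E={v↦2}; K=[fun :: fun :: fun]⟩
step 9: ⟨C=x; E={x↦2, v↦2}; K=[fun :: fun]⟩
step 10: ⟨C=(let w = v in 3); E={y↦2, v↦2}; K=[fun]⟩
step 11: ⟨C=v; E={y↦2, v↦2}; K=[let w :: fun]⟩
step 12: ⟨C=3; E={w↦2, y↦2, v↦2}; K=[fun]⟩
step 13: ⟨C=(((λu. ((λx. w) 3)) (-2 - w)) - w); E={w↦3}; K=∅⟩
step 14: ⟨C=((λu. ((λx. w) 3)) (-2 - w)); E={w↦3}; K=[subR]⟩
step 15: ⟨C=(λu. ((λx. w) 3)); E={w↦3}; K=[arg :: subR]⟩
step 16: ⟨C=(-2 - w); E={w↦3}; K=[fun :: subR]⟩
step 17: ⟨C=-2; E={w↦3}; K=[subR :: fun :: subR]⟩
step 18: ⟨C=w; E={w↦3}; K=[subL(-2) :: fun :: subR]⟩
step 19: ⟨C=((λx. w) 3); E={u↦-5, w↦3}; K=[subR]⟩
step 20: ⟨C=(λx. w); E={u↦-5, w↦3}; K=[arg :: subR]⟩
step 21: ⟨C=3; E={u↦-5, w↦3}; K=[fun :: subR]⟩
step 22: ⟨C=w; E={x↦3, u↦-5, w↦3}; K=[subR]⟩
step 23: ⟨C=w; E={w↦3}; K=[subL(3)]⟩
→ final value 0

Answer: 0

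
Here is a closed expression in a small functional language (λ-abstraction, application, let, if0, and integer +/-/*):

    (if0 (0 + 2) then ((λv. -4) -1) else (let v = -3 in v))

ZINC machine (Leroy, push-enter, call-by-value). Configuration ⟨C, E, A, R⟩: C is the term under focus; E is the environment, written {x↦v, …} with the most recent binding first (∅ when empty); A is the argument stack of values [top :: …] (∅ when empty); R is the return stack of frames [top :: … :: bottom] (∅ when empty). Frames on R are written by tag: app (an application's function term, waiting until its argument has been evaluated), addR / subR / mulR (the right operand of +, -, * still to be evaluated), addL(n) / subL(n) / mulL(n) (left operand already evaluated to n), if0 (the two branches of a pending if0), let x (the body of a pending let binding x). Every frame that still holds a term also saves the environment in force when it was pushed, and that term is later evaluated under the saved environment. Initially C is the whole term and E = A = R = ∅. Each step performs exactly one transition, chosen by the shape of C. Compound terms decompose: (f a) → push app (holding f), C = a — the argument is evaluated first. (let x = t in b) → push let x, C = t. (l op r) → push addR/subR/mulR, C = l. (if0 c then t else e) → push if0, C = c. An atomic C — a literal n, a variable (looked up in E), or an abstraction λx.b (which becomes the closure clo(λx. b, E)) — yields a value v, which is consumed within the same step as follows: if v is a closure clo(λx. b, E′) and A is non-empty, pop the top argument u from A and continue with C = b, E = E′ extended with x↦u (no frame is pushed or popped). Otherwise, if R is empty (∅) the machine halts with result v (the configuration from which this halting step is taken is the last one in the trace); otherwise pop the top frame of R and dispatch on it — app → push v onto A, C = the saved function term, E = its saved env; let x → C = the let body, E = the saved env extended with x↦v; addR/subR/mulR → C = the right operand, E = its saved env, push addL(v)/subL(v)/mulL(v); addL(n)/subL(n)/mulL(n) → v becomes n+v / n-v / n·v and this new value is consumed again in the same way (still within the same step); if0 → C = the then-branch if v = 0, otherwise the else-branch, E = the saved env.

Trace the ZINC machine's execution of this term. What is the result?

Answer: -3

Derivation:
t=0: [C=(if0 (0 + 2) then ((λv. -4) -1) else (let v = -3 in v)) | E=∅ | A=∅ | R=∅]
t=1: [C=(0 + 2) | E=∅ | A=∅ | R=[if0]]
t=2: [C=0 | E=∅ | A=∅ | R=[addR :: if0]]
t=3: [C=2 | E=∅ | A=∅ | R=[addL(0) :: if0]]
t=4: [C=(let v = -3 in v) | E=∅ | A=∅ | R=∅]
t=5: [C=-3 | E=∅ | A=∅ | R=[let v]]
t=6: [C=v | E={v↦-3} | A=∅ | R=∅]
→ final value -3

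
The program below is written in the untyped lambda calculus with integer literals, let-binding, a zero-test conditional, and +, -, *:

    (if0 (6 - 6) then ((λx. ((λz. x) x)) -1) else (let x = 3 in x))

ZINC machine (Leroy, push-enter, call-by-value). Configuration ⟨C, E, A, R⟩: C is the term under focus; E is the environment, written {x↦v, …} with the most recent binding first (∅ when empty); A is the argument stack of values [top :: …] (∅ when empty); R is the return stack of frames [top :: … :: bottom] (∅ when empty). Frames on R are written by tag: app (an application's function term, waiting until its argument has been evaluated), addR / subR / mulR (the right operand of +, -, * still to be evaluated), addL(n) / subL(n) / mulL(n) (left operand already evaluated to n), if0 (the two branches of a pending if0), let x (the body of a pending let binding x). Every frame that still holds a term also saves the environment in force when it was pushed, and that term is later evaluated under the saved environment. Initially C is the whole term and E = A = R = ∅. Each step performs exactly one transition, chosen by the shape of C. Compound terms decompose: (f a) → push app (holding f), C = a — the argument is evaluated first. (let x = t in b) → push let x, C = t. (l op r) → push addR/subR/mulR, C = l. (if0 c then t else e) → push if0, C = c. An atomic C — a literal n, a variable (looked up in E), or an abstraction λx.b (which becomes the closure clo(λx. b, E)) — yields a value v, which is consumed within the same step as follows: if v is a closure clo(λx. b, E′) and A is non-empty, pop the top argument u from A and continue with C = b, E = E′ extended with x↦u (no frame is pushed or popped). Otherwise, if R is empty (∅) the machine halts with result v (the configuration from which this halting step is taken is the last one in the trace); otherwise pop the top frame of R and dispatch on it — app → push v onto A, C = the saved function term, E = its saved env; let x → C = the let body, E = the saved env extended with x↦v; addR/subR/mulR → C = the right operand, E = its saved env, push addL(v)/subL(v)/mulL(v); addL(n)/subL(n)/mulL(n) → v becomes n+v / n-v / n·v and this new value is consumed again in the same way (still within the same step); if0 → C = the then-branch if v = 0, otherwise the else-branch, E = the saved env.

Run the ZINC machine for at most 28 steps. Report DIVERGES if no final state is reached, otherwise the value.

Answer: -1

Execution trace:
t=0: <C=(if0 (6 - 6) then ((λx. ((λz. x) x)) -1) else (let x = 3 in x)), E=∅, A=∅, R=∅>
t=1: <C=(6 - 6), E=∅, A=∅, R=[if0]>
t=2: <C=6, E=∅, A=∅, R=[subR :: if0]>
t=3: <C=6, E=∅, A=∅, R=[subL(6) :: if0]>
t=4: <C=((λx. ((λz. x) x)) -1), E=∅, A=∅, R=∅>
t=5: <C=-1, E=∅, A=∅, R=[app]>
t=6: <C=(λx. ((λz. x) x)), E=∅, A=[-1], R=∅>
t=7: <C=((λz. x) x), E={x↦-1}, A=∅, R=∅>
t=8: <C=x, E={x↦-1}, A=∅, R=[app]>
t=9: <C=(λz. x), E={x↦-1}, A=[-1], R=∅>
t=10: <C=x, E={z↦-1, x↦-1}, A=∅, R=∅>
→ final value -1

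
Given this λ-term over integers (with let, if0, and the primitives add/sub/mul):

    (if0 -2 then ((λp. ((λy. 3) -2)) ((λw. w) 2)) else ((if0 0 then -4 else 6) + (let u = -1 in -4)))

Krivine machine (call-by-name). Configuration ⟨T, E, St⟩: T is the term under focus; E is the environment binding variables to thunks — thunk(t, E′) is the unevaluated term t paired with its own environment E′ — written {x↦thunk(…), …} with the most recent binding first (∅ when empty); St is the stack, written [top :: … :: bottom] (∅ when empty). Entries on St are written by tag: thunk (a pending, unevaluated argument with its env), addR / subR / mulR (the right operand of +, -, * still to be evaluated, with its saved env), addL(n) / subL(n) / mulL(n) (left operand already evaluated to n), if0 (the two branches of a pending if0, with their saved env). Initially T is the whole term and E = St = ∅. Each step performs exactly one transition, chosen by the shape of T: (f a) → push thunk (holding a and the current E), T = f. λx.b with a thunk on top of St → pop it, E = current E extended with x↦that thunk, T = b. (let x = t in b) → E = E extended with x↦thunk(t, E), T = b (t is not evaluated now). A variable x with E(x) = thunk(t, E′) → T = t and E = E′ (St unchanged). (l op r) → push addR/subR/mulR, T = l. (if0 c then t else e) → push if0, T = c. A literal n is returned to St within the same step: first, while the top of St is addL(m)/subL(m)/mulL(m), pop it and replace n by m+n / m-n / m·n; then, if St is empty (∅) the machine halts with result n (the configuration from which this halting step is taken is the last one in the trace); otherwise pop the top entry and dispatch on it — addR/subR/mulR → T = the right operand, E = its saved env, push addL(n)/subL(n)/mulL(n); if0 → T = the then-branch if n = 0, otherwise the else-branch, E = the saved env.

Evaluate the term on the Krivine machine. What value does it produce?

Answer: -8

Machine steps:
step 0: ⟨T=(if0 -2 then ((λp. ((λy. 3) -2)) ((λw. w) 2)) else ((if0 0 then -4 else 6) + (let u = -1 in -4))); E=∅; St=∅⟩
step 1: ⟨T=-2; E=∅; St=[if0]⟩
step 2: ⟨T=((if0 0 then -4 else 6) + (let u = -1 in -4)); E=∅; St=∅⟩
step 3: ⟨T=(if0 0 then -4 else 6); E=∅; St=[addR]⟩
step 4: ⟨T=0; E=∅; St=[if0 :: addR]⟩
step 5: ⟨T=-4; E=∅; St=[addR]⟩
step 6: ⟨T=(let u = -1 in -4); E=∅; St=[addL(-4)]⟩
step 7: ⟨T=-4; E={u↦thunk(-1, ∅)}; St=[addL(-4)]⟩
→ final value -8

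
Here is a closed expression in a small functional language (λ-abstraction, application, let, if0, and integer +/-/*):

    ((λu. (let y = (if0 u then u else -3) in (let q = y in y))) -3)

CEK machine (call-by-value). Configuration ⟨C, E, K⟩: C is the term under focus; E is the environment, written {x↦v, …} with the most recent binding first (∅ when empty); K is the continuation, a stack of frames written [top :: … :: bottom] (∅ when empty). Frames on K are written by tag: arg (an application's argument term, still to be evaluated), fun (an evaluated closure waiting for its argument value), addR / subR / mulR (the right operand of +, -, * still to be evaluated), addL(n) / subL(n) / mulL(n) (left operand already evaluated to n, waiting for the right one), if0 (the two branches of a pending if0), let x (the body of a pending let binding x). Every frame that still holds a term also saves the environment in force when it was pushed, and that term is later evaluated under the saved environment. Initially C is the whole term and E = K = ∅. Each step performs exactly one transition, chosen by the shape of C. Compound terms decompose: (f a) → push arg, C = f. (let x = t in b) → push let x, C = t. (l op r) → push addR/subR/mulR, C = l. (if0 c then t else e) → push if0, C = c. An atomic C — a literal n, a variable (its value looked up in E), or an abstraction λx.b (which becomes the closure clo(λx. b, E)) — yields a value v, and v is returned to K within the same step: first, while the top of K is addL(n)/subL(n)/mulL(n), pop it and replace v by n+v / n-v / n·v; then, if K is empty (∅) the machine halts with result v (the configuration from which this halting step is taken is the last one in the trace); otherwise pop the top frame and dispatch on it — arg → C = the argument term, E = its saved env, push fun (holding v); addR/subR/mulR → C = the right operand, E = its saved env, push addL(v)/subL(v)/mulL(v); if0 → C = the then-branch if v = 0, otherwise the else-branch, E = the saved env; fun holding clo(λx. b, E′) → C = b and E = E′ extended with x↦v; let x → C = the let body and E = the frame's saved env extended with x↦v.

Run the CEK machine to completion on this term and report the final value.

[0] ⟨C=((λu. (let y = (if0 u then u else -3) in (let q = y in y))) -3); E=∅; K=∅⟩
[1] ⟨C=(λu. (let y = (if0 u then u else -3) in (let q = y in y))); E=∅; K=[arg]⟩
[2] ⟨C=-3; E=∅; K=[fun]⟩
[3] ⟨C=(let y = (if0 u then u else -3) in (let q = y in y)); E={u↦-3}; K=∅⟩
[4] ⟨C=(if0 u then u else -3); E={u↦-3}; K=[let y]⟩
[5] ⟨C=u; E={u↦-3}; K=[if0 :: let y]⟩
[6] ⟨C=-3; E={u↦-3}; K=[let y]⟩
[7] ⟨C=(let q = y in y); E={y↦-3, u↦-3}; K=∅⟩
[8] ⟨C=y; E={y↦-3, u↦-3}; K=[let q]⟩
[9] ⟨C=y; E={q↦-3, y↦-3, u↦-3}; K=∅⟩
→ final value -3

Answer: -3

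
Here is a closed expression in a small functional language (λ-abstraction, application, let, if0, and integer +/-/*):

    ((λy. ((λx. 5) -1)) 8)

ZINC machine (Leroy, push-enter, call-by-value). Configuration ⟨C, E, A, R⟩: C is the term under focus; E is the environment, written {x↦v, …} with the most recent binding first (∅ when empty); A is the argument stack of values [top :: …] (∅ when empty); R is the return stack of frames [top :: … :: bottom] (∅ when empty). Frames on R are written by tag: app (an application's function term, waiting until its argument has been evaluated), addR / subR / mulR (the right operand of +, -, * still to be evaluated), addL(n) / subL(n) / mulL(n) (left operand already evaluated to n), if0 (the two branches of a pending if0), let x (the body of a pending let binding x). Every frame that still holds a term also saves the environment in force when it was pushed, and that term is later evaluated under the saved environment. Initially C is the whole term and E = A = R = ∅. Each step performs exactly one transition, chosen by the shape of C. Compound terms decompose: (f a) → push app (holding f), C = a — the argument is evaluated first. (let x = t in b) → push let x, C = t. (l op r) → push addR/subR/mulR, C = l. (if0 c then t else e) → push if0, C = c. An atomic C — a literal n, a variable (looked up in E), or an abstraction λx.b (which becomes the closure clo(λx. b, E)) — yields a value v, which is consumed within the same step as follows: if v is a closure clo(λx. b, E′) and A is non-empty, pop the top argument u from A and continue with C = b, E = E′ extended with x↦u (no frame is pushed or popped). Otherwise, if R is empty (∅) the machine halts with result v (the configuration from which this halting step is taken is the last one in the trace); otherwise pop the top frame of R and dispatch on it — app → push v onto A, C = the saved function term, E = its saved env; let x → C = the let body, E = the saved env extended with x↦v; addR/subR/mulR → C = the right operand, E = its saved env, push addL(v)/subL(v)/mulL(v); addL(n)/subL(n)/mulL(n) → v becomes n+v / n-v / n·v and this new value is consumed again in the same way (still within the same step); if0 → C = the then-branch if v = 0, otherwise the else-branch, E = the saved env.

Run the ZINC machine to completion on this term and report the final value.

Answer: 5

Execution trace:
step 0: [C=((λy. ((λx. 5) -1)) 8) | E=∅ | A=∅ | R=∅]
step 1: [C=8 | E=∅ | A=∅ | R=[app]]
step 2: [C=(λy. ((λx. 5) -1)) | E=∅ | A=[8] | R=∅]
step 3: [C=((λx. 5) -1) | E={y↦8} | A=∅ | R=∅]
step 4: [C=-1 | E={y↦8} | A=∅ | R=[app]]
step 5: [C=(λx. 5) | E={y↦8} | A=[-1] | R=∅]
step 6: [C=5 | E={x↦-1, y↦8} | A=∅ | R=∅]
→ final value 5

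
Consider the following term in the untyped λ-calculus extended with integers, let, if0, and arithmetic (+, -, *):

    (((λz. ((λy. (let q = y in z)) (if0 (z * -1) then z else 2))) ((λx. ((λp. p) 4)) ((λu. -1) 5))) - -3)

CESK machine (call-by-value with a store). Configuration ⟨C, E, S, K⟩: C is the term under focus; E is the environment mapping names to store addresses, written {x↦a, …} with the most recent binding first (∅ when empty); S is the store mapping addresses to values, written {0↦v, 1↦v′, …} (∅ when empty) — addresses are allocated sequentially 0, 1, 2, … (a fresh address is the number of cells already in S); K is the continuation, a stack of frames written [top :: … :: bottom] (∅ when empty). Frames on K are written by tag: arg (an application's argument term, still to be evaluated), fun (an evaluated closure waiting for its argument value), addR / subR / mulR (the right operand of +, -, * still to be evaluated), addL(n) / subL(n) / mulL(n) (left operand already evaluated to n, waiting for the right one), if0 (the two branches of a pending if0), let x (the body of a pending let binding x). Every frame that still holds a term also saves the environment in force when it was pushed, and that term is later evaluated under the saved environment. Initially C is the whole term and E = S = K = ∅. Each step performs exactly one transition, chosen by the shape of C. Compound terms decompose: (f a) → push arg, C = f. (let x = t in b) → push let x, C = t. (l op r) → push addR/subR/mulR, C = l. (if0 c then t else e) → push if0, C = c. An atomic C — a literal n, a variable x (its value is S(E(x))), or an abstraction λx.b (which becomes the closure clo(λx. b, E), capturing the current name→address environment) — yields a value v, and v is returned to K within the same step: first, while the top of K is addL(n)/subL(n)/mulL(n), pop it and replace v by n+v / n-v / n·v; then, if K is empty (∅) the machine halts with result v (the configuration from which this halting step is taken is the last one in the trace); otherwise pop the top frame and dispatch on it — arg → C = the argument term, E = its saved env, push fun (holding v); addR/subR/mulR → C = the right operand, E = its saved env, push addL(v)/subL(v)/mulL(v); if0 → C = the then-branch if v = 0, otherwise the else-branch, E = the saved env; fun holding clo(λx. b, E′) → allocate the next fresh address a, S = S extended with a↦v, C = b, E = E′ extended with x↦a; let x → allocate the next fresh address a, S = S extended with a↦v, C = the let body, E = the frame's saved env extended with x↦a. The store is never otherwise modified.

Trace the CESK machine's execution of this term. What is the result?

Answer: 7

Machine steps:
t=0: [C=(((λz. ((λy. (let q = y in z)) (if0 (z * -1) then z else 2))) ((λx. ((λp. p) 4)) ((λu. -1) 5))) - -3) | E=∅ | S=∅ | K=∅]
t=1: [C=((λz. ((λy. (let q = y in z)) (if0 (z * -1) then z else 2))) ((λx. ((λp. p) 4)) ((λu. -1) 5))) | E=∅ | S=∅ | K=[subR]]
t=2: [C=(λz. ((λy. (let q = y in z)) (if0 (z * -1) then z else 2))) | E=∅ | S=∅ | K=[arg :: subR]]
t=3: [C=((λx. ((λp. p) 4)) ((λu. -1) 5)) | E=∅ | S=∅ | K=[fun :: subR]]
t=4: [C=(λx. ((λp. p) 4)) | E=∅ | S=∅ | K=[arg :: fun :: subR]]
t=5: [C=((λu. -1) 5) | E=∅ | S=∅ | K=[fun :: fun :: subR]]
t=6: [C=(λu. -1) | E=∅ | S=∅ | K=[arg :: fun :: fun :: subR]]
t=7: [C=5 | E=∅ | S=∅ | K=[fun :: fun :: fun :: subR]]
t=8: [C=-1 | E={u↦0} | S={0↦5} | K=[fun :: fun :: subR]]
t=9: [C=((λp. p) 4) | E={x↦1} | S={0↦5, 1↦-1} | K=[fun :: subR]]
t=10: [C=(λp. p) | E={x↦1} | S={0↦5, 1↦-1} | K=[arg :: fun :: subR]]
t=11: [C=4 | E={x↦1} | S={0↦5, 1↦-1} | K=[fun :: fun :: subR]]
t=12: [C=p | E={p↦2, x↦1} | S={0↦5, 1↦-1, 2↦4} | K=[fun :: subR]]
t=13: [C=((λy. (let q = y in z)) (if0 (z * -1) then z else 2)) | E={z↦3} | S={0↦5, 1↦-1, 2↦4, 3↦4} | K=[subR]]
t=14: [C=(λy. (let q = y in z)) | E={z↦3} | S={0↦5, 1↦-1, 2↦4, 3↦4} | K=[arg :: subR]]
t=15: [C=(if0 (z * -1) then z else 2) | E={z↦3} | S={0↦5, 1↦-1, 2↦4, 3↦4} | K=[fun :: subR]]
t=16: [C=(z * -1) | E={z↦3} | S={0↦5, 1↦-1, 2↦4, 3↦4} | K=[if0 :: fun :: subR]]
t=17: [C=z | E={z↦3} | S={0↦5, 1↦-1, 2↦4, 3↦4} | K=[mulR :: if0 :: fun :: subR]]
t=18: [C=-1 | E={z↦3} | S={0↦5, 1↦-1, 2↦4, 3↦4} | K=[mulL(4) :: if0 :: fun :: subR]]
t=19: [C=2 | E={z↦3} | S={0↦5, 1↦-1, 2↦4, 3↦4} | K=[fun :: subR]]
t=20: [C=(let q = y in z) | E={y↦4, z↦3} | S={0↦5, 1↦-1, 2↦4, 3↦4, 4↦2} | K=[subR]]
t=21: [C=y | E={y↦4, z↦3} | S={0↦5, 1↦-1, 2↦4, 3↦4, 4↦2} | K=[let q :: subR]]
t=22: [C=z | E={q↦5, y↦4, z↦3} | S={0↦5, 1↦-1, 2↦4, 3↦4, 4↦2, 5↦2} | K=[subR]]
t=23: [C=-3 | E=∅ | S={0↦5, 1↦-1, 2↦4, 3↦4, 4↦2, 5↦2} | K=[subL(4)]]
→ final value 7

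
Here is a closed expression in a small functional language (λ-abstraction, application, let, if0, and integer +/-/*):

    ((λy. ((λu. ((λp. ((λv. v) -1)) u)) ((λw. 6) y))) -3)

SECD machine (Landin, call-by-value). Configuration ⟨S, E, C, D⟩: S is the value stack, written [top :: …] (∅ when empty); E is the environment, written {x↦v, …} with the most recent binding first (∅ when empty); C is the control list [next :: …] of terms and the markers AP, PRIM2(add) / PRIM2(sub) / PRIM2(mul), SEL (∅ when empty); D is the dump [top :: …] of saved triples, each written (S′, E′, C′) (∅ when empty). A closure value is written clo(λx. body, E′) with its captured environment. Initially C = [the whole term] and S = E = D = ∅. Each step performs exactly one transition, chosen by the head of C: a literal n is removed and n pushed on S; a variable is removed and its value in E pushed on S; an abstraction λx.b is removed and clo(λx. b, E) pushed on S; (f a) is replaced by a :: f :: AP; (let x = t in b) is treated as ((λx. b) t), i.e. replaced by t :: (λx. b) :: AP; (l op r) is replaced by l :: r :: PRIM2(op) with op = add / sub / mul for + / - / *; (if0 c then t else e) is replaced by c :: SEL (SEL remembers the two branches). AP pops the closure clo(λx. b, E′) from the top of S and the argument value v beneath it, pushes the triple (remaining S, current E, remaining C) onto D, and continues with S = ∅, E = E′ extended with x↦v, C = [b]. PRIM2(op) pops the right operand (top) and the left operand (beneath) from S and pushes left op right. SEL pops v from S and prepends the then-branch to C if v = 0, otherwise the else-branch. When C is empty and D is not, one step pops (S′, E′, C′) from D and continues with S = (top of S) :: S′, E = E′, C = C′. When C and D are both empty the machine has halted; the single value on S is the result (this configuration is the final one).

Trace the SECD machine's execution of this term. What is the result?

[0] [S=∅ | E=∅ | C=[((λy. ((λu. ((λp. ((λv. v) -1)) u)) ((λw. 6) y))) -3)] | D=∅]
[1] [S=∅ | E=∅ | C=[-3 :: (λy. ((λu. ((λp. ((λv. v) -1)) u)) ((λw. 6) y))) :: AP] | D=∅]
[2] [S=[-3] | E=∅ | C=[(λy. ((λu. ((λp. ((λv. v) -1)) u)) ((λw. 6) y))) :: AP] | D=∅]
[3] [S=[clo(λy. ((λu. ((λp. ((λv. v) -1)) u)) ((λw. 6) y)), ∅) :: -3] | E=∅ | C=[AP] | D=∅]
[4] [S=∅ | E={y↦-3} | C=[((λu. ((λp. ((λv. v) -1)) u)) ((λw. 6) y))] | D=[(∅, ∅, ∅)]]
[5] [S=∅ | E={y↦-3} | C=[((λw. 6) y) :: (λu. ((λp. ((λv. v) -1)) u)) :: AP] | D=[(∅, ∅, ∅)]]
[6] [S=∅ | E={y↦-3} | C=[y :: (λw. 6) :: AP :: (λu. ((λp. ((λv. v) -1)) u)) :: AP] | D=[(∅, ∅, ∅)]]
[7] [S=[-3] | E={y↦-3} | C=[(λw. 6) :: AP :: (λu. ((λp. ((λv. v) -1)) u)) :: AP] | D=[(∅, ∅, ∅)]]
[8] [S=[clo(λw. 6, {y↦-3}) :: -3] | E={y↦-3} | C=[AP :: (λu. ((λp. ((λv. v) -1)) u)) :: AP] | D=[(∅, ∅, ∅)]]
[9] [S=∅ | E={w↦-3, y↦-3} | C=[6] | D=[(∅, {y↦-3}, [(λu. ((λp. ((λv. v) -1)) u)) :: AP]) :: (∅, ∅, ∅)]]
[10] [S=[6] | E={w↦-3, y↦-3} | C=∅ | D=[(∅, {y↦-3}, [(λu. ((λp. ((λv. v) -1)) u)) :: AP]) :: (∅, ∅, ∅)]]
[11] [S=[6] | E={y↦-3} | C=[(λu. ((λp. ((λv. v) -1)) u)) :: AP] | D=[(∅, ∅, ∅)]]
[12] [S=[clo(λu. ((λp. ((λv. v) -1)) u), {y↦-3}) :: 6] | E={y↦-3} | C=[AP] | D=[(∅, ∅, ∅)]]
[13] [S=∅ | E={u↦6, y↦-3} | C=[((λp. ((λv. v) -1)) u)] | D=[(∅, {y↦-3}, ∅) :: (∅, ∅, ∅)]]
[14] [S=∅ | E={u↦6, y↦-3} | C=[u :: (λp. ((λv. v) -1)) :: AP] | D=[(∅, {y↦-3}, ∅) :: (∅, ∅, ∅)]]
[15] [S=[6] | E={u↦6, y↦-3} | C=[(λp. ((λv. v) -1)) :: AP] | D=[(∅, {y↦-3}, ∅) :: (∅, ∅, ∅)]]
[16] [S=[clo(λp. ((λv. v) -1), {u↦6, y↦-3}) :: 6] | E={u↦6, y↦-3} | C=[AP] | D=[(∅, {y↦-3}, ∅) :: (∅, ∅, ∅)]]
[17] [S=∅ | E={p↦6, u↦6, y↦-3} | C=[((λv. v) -1)] | D=[(∅, {u↦6, y↦-3}, ∅) :: (∅, {y↦-3}, ∅) :: (∅, ∅, ∅)]]
[18] [S=∅ | E={p↦6, u↦6, y↦-3} | C=[-1 :: (λv. v) :: AP] | D=[(∅, {u↦6, y↦-3}, ∅) :: (∅, {y↦-3}, ∅) :: (∅, ∅, ∅)]]
[19] [S=[-1] | E={p↦6, u↦6, y↦-3} | C=[(λv. v) :: AP] | D=[(∅, {u↦6, y↦-3}, ∅) :: (∅, {y↦-3}, ∅) :: (∅, ∅, ∅)]]
[20] [S=[clo(λv. v, {p↦6, u↦6, y↦-3}) :: -1] | E={p↦6, u↦6, y↦-3} | C=[AP] | D=[(∅, {u↦6, y↦-3}, ∅) :: (∅, {y↦-3}, ∅) :: (∅, ∅, ∅)]]
[21] [S=∅ | E={v↦-1, p↦6, u↦6, y↦-3} | C=[v] | D=[(∅, {p↦6, u↦6, y↦-3}, ∅) :: (∅, {u↦6, y↦-3}, ∅) :: (∅, {y↦-3}, ∅) :: (∅, ∅, ∅)]]
[22] [S=[-1] | E={v↦-1, p↦6, u↦6, y↦-3} | C=∅ | D=[(∅, {p↦6, u↦6, y↦-3}, ∅) :: (∅, {u↦6, y↦-3}, ∅) :: (∅, {y↦-3}, ∅) :: (∅, ∅, ∅)]]
[23] [S=[-1] | E={p↦6, u↦6, y↦-3} | C=∅ | D=[(∅, {u↦6, y↦-3}, ∅) :: (∅, {y↦-3}, ∅) :: (∅, ∅, ∅)]]
[24] [S=[-1] | E={u↦6, y↦-3} | C=∅ | D=[(∅, {y↦-3}, ∅) :: (∅, ∅, ∅)]]
[25] [S=[-1] | E={y↦-3} | C=∅ | D=[(∅, ∅, ∅)]]
[26] [S=[-1] | E=∅ | C=∅ | D=∅]
→ final value -1

Answer: -1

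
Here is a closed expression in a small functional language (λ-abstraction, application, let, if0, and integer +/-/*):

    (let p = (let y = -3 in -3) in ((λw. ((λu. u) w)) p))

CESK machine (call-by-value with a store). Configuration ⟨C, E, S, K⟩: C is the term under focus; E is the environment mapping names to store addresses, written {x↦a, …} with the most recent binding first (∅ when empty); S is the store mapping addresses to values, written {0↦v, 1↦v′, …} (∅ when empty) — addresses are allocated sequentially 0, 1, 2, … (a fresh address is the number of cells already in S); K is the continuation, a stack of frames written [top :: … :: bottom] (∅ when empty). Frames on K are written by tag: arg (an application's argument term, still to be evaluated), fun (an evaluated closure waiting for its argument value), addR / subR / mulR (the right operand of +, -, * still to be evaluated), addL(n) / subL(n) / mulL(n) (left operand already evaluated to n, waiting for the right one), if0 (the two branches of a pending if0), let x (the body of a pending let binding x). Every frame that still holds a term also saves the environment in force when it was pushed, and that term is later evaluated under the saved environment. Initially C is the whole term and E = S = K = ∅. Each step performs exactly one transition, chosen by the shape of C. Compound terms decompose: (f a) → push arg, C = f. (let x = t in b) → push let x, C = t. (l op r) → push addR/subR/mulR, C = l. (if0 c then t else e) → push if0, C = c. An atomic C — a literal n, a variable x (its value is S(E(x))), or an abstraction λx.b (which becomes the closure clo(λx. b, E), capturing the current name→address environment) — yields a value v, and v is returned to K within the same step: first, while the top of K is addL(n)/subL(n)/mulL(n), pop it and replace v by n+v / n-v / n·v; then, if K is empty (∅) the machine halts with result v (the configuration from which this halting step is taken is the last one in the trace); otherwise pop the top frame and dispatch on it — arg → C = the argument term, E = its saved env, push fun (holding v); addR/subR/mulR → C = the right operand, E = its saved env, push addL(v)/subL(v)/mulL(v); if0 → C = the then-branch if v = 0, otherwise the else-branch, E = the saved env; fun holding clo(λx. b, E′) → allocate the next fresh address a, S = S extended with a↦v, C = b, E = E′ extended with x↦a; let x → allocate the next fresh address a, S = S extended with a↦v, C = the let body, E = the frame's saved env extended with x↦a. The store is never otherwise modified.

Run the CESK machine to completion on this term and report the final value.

t=0: ⟨C=(let p = (let y = -3 in -3) in ((λw. ((λu. u) w)) p)); E=∅; S=∅; K=∅⟩
t=1: ⟨C=(let y = -3 in -3); E=∅; S=∅; K=[let p]⟩
t=2: ⟨C=-3; E=∅; S=∅; K=[let y :: let p]⟩
t=3: ⟨C=-3; E={y↦0}; S={0↦-3}; K=[let p]⟩
t=4: ⟨C=((λw. ((λu. u) w)) p); E={p↦1}; S={0↦-3, 1↦-3}; K=∅⟩
t=5: ⟨C=(λw. ((λu. u) w)); E={p↦1}; S={0↦-3, 1↦-3}; K=[arg]⟩
t=6: ⟨C=p; E={p↦1}; S={0↦-3, 1↦-3}; K=[fun]⟩
t=7: ⟨C=((λu. u) w); E={w↦2, p↦1}; S={0↦-3, 1↦-3, 2↦-3}; K=∅⟩
t=8: ⟨C=(λu. u); E={w↦2, p↦1}; S={0↦-3, 1↦-3, 2↦-3}; K=[arg]⟩
t=9: ⟨C=w; E={w↦2, p↦1}; S={0↦-3, 1↦-3, 2↦-3}; K=[fun]⟩
t=10: ⟨C=u; E={u↦3, w↦2, p↦1}; S={0↦-3, 1↦-3, 2↦-3, 3↦-3}; K=∅⟩
→ final value -3

Answer: -3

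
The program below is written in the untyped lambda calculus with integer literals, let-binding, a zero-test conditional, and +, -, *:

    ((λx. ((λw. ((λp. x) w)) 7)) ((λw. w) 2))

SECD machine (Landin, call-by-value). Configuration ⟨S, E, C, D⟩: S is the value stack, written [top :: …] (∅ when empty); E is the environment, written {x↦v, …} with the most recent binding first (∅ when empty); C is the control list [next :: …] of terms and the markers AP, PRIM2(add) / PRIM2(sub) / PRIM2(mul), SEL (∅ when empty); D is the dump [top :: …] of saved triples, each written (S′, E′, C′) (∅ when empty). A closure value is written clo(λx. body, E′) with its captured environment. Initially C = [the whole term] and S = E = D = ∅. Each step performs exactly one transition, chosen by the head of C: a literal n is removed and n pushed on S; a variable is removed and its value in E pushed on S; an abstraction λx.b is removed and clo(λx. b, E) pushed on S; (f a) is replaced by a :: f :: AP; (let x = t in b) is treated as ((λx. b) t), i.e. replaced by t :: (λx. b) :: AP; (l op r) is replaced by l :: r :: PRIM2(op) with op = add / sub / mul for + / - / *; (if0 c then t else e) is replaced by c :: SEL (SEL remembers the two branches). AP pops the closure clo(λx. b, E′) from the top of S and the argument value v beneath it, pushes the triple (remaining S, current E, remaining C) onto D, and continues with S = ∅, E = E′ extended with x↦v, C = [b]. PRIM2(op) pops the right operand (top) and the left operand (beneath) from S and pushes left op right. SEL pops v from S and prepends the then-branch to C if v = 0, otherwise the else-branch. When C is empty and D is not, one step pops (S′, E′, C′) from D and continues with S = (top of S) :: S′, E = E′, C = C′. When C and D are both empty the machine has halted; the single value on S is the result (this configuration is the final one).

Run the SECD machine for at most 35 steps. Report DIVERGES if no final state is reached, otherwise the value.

[0] <S=∅, E=∅, C=[((λx. ((λw. ((λp. x) w)) 7)) ((λw. w) 2))], D=∅>
[1] <S=∅, E=∅, C=[((λw. w) 2) :: (λx. ((λw. ((λp. x) w)) 7)) :: AP], D=∅>
[2] <S=∅, E=∅, C=[2 :: (λw. w) :: AP :: (λx. ((λw. ((λp. x) w)) 7)) :: AP], D=∅>
[3] <S=[2], E=∅, C=[(λw. w) :: AP :: (λx. ((λw. ((λp. x) w)) 7)) :: AP], D=∅>
[4] <S=[clo(λw. w, ∅) :: 2], E=∅, C=[AP :: (λx. ((λw. ((λp. x) w)) 7)) :: AP], D=∅>
[5] <S=∅, E={w↦2}, C=[w], D=[(∅, ∅, [(λx. ((λw. ((λp. x) w)) 7)) :: AP])]>
[6] <S=[2], E={w↦2}, C=∅, D=[(∅, ∅, [(λx. ((λw. ((λp. x) w)) 7)) :: AP])]>
[7] <S=[2], E=∅, C=[(λx. ((λw. ((λp. x) w)) 7)) :: AP], D=∅>
[8] <S=[clo(λx. ((λw. ((λp. x) w)) 7), ∅) :: 2], E=∅, C=[AP], D=∅>
[9] <S=∅, E={x↦2}, C=[((λw. ((λp. x) w)) 7)], D=[(∅, ∅, ∅)]>
[10] <S=∅, E={x↦2}, C=[7 :: (λw. ((λp. x) w)) :: AP], D=[(∅, ∅, ∅)]>
[11] <S=[7], E={x↦2}, C=[(λw. ((λp. x) w)) :: AP], D=[(∅, ∅, ∅)]>
[12] <S=[clo(λw. ((λp. x) w), {x↦2}) :: 7], E={x↦2}, C=[AP], D=[(∅, ∅, ∅)]>
[13] <S=∅, E={w↦7, x↦2}, C=[((λp. x) w)], D=[(∅, {x↦2}, ∅) :: (∅, ∅, ∅)]>
[14] <S=∅, E={w↦7, x↦2}, C=[w :: (λp. x) :: AP], D=[(∅, {x↦2}, ∅) :: (∅, ∅, ∅)]>
[15] <S=[7], E={w↦7, x↦2}, C=[(λp. x) :: AP], D=[(∅, {x↦2}, ∅) :: (∅, ∅, ∅)]>
[16] <S=[clo(λp. x, {w↦7, x↦2}) :: 7], E={w↦7, x↦2}, C=[AP], D=[(∅, {x↦2}, ∅) :: (∅, ∅, ∅)]>
[17] <S=∅, E={p↦7, w↦7, x↦2}, C=[x], D=[(∅, {w↦7, x↦2}, ∅) :: (∅, {x↦2}, ∅) :: (∅, ∅, ∅)]>
[18] <S=[2], E={p↦7, w↦7, x↦2}, C=∅, D=[(∅, {w↦7, x↦2}, ∅) :: (∅, {x↦2}, ∅) :: (∅, ∅, ∅)]>
[19] <S=[2], E={w↦7, x↦2}, C=∅, D=[(∅, {x↦2}, ∅) :: (∅, ∅, ∅)]>
[20] <S=[2], E={x↦2}, C=∅, D=[(∅, ∅, ∅)]>
[21] <S=[2], E=∅, C=∅, D=∅>
→ final value 2

Answer: 2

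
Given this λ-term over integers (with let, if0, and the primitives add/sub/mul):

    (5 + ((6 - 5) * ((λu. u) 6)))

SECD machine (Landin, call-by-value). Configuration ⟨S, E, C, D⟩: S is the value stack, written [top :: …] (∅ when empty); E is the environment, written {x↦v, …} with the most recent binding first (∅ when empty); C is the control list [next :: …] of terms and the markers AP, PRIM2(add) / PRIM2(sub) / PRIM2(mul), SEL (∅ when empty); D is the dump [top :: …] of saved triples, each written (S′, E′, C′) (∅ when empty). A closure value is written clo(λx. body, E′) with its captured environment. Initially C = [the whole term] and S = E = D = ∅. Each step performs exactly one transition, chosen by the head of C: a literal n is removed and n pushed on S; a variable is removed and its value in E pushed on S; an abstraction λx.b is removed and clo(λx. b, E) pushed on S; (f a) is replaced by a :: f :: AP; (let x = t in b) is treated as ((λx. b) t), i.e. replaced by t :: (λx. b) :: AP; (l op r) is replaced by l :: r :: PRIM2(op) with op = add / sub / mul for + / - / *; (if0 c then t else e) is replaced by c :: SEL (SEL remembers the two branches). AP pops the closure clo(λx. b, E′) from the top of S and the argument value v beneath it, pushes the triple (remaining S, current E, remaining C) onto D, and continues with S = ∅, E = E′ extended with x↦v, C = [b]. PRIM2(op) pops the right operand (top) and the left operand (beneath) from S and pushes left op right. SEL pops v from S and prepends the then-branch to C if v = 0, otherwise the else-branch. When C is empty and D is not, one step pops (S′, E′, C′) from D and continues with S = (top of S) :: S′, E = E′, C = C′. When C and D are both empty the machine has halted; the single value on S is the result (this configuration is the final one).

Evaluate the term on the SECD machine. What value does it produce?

Answer: 11

Derivation:
step 0: <S=∅, E=∅, C=[(5 + ((6 - 5) * ((λu. u) 6)))], D=∅>
step 1: <S=∅, E=∅, C=[5 :: ((6 - 5) * ((λu. u) 6)) :: PRIM2(add)], D=∅>
step 2: <S=[5], E=∅, C=[((6 - 5) * ((λu. u) 6)) :: PRIM2(add)], D=∅>
step 3: <S=[5], E=∅, C=[(6 - 5) :: ((λu. u) 6) :: PRIM2(mul) :: PRIM2(add)], D=∅>
step 4: <S=[5], E=∅, C=[6 :: 5 :: PRIM2(sub) :: ((λu. u) 6) :: PRIM2(mul) :: PRIM2(add)], D=∅>
step 5: <S=[6 :: 5], E=∅, C=[5 :: PRIM2(sub) :: ((λu. u) 6) :: PRIM2(mul) :: PRIM2(add)], D=∅>
step 6: <S=[5 :: 6 :: 5], E=∅, C=[PRIM2(sub) :: ((λu. u) 6) :: PRIM2(mul) :: PRIM2(add)], D=∅>
step 7: <S=[1 :: 5], E=∅, C=[((λu. u) 6) :: PRIM2(mul) :: PRIM2(add)], D=∅>
step 8: <S=[1 :: 5], E=∅, C=[6 :: (λu. u) :: AP :: PRIM2(mul) :: PRIM2(add)], D=∅>
step 9: <S=[6 :: 1 :: 5], E=∅, C=[(λu. u) :: AP :: PRIM2(mul) :: PRIM2(add)], D=∅>
step 10: <S=[clo(λu. u, ∅) :: 6 :: 1 :: 5], E=∅, C=[AP :: PRIM2(mul) :: PRIM2(add)], D=∅>
step 11: <S=∅, E={u↦6}, C=[u], D=[([1 :: 5], ∅, [PRIM2(mul) :: PRIM2(add)])]>
step 12: <S=[6], E={u↦6}, C=∅, D=[([1 :: 5], ∅, [PRIM2(mul) :: PRIM2(add)])]>
step 13: <S=[6 :: 1 :: 5], E=∅, C=[PRIM2(mul) :: PRIM2(add)], D=∅>
step 14: <S=[6 :: 5], E=∅, C=[PRIM2(add)], D=∅>
step 15: <S=[11], E=∅, C=∅, D=∅>
→ final value 11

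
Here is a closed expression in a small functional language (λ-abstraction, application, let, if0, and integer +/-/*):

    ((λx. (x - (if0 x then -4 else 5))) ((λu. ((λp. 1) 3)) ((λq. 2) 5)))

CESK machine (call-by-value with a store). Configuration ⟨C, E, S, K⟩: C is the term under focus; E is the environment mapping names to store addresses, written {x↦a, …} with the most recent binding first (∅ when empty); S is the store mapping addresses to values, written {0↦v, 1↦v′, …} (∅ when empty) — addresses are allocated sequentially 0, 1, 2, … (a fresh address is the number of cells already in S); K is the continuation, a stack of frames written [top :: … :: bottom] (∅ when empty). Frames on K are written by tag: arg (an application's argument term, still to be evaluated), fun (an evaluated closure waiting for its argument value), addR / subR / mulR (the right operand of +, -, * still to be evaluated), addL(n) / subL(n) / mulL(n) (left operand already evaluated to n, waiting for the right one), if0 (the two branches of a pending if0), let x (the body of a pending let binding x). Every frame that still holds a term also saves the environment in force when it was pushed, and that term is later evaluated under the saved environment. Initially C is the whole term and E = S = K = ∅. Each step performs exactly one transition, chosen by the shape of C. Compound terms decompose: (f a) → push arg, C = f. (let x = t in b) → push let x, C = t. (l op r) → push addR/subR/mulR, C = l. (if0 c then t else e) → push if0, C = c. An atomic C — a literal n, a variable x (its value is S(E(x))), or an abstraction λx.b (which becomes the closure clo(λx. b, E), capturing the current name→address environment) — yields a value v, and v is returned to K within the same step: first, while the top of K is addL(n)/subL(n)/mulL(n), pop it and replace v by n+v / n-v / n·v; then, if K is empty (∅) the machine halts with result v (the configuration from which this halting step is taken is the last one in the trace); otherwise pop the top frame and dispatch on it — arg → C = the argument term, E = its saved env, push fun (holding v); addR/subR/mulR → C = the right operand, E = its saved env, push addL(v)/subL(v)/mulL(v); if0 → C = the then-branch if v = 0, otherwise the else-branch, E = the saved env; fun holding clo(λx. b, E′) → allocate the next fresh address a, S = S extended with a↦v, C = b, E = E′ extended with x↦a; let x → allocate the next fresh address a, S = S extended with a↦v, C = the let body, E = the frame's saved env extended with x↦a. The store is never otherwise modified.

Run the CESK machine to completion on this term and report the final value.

[0] ⟨C=((λx. (x - (if0 x then -4 else 5))) ((λu. ((λp. 1) 3)) ((λq. 2) 5))); E=∅; S=∅; K=∅⟩
[1] ⟨C=(λx. (x - (if0 x then -4 else 5))); E=∅; S=∅; K=[arg]⟩
[2] ⟨C=((λu. ((λp. 1) 3)) ((λq. 2) 5)); E=∅; S=∅; K=[fun]⟩
[3] ⟨C=(λu. ((λp. 1) 3)); E=∅; S=∅; K=[arg :: fun]⟩
[4] ⟨C=((λq. 2) 5); E=∅; S=∅; K=[fun :: fun]⟩
[5] ⟨C=(λq. 2); E=∅; S=∅; K=[arg :: fun :: fun]⟩
[6] ⟨C=5; E=∅; S=∅; K=[fun :: fun :: fun]⟩
[7] ⟨C=2; E={q↦0}; S={0↦5}; K=[fun :: fun]⟩
[8] ⟨C=((λp. 1) 3); E={u↦1}; S={0↦5, 1↦2}; K=[fun]⟩
[9] ⟨C=(λp. 1); E={u↦1}; S={0↦5, 1↦2}; K=[arg :: fun]⟩
[10] ⟨C=3; E={u↦1}; S={0↦5, 1↦2}; K=[fun :: fun]⟩
[11] ⟨C=1; E={p↦2, u↦1}; S={0↦5, 1↦2, 2↦3}; K=[fun]⟩
[12] ⟨C=(x - (if0 x then -4 else 5)); E={x↦3}; S={0↦5, 1↦2, 2↦3, 3↦1}; K=∅⟩
[13] ⟨C=x; E={x↦3}; S={0↦5, 1↦2, 2↦3, 3↦1}; K=[subR]⟩
[14] ⟨C=(if0 x then -4 else 5); E={x↦3}; S={0↦5, 1↦2, 2↦3, 3↦1}; K=[subL(1)]⟩
[15] ⟨C=x; E={x↦3}; S={0↦5, 1↦2, 2↦3, 3↦1}; K=[if0 :: subL(1)]⟩
[16] ⟨C=5; E={x↦3}; S={0↦5, 1↦2, 2↦3, 3↦1}; K=[subL(1)]⟩
→ final value -4

Answer: -4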